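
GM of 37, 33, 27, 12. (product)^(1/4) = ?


Product = 37 × 33 × 27 × 12 = 395604
GM = 395604^(1/4) = 25.0793

GM = 25.0793


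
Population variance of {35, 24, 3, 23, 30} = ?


Mean = 23.0000
Squared deviations: 144.0000, 1.0000, 400.0000, 0, 49.0000
Sum = 594.0000
Variance = 594.0000/5 = 118.8000

Variance = 118.8000


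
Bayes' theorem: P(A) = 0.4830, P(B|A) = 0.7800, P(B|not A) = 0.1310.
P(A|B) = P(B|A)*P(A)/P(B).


P(B) = P(B|A)*P(A) + P(B|A')*P(A')
= 0.7800*0.4830 + 0.1310*0.5170
= 0.376740 + 0.067727 = 0.444467
P(A|B) = 0.376740/0.444467 = 0.8476

P(A|B) = 0.8476


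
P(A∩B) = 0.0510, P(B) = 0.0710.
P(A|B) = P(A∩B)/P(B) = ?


P(A|B) = 0.0510/0.0710 = 0.7183

P(A|B) = 0.7183


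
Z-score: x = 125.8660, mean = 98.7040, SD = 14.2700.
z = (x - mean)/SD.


z = (125.8660 - 98.7040)/14.2700
= 27.1620/14.2700
= 1.9034

z = 1.9034


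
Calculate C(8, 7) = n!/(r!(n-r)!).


C(8,7) = 8!/(7! × 1!)
= 40320/(5040 × 1)
= 8

C(8,7) = 8


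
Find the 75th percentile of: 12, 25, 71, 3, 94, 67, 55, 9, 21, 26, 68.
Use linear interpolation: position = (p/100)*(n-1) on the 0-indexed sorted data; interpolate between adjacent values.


Sorted: 3, 9, 12, 21, 25, 26, 55, 67, 68, 71, 94
n = 11
Index = 75/100 * 10 = 7.5000
Lower = data[7] = 67, Upper = data[8] = 68
P75 = 67 + 0.5000*(1) = 67.5000

P75 = 67.5000


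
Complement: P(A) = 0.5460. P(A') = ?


P(not A) = 1 - 0.5460 = 0.4540

P(not A) = 0.4540


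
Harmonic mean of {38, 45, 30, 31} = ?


Sum of reciprocals = 1/38 + 1/45 + 1/30 + 1/31 = 0.114129
HM = 4/0.114129 = 35.0479

HM = 35.0479


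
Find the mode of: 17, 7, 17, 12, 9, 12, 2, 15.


Frequencies: 2:1, 7:1, 9:1, 12:2, 15:1, 17:2
Max frequency = 2
Mode = 12, 17

Mode = 12, 17


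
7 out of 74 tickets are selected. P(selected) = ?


P = 7/74 = 0.0946

P = 0.0946


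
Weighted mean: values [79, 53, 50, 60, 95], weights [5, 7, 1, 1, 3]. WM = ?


Numerator = 79*5 + 53*7 + 50*1 + 60*1 + 95*3 = 1161
Denominator = 5 + 7 + 1 + 1 + 3 = 17
WM = 1161/17 = 68.2941

WM = 68.2941


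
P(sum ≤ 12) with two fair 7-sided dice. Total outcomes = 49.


Total outcomes = 7×7 = 49
Favorable (sum ≤ 12): 46
P = 46/49 = 0.9388

P = 0.9388


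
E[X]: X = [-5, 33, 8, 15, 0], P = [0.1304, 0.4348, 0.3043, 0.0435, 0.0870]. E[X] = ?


E[X] = -5*0.1304 + 33*0.4348 + 8*0.3043 + 15*0.0435 + 0*0.0870
= -0.6520 + 14.3484 + 2.4344 + 0.6525 + 0
= 16.7833

E[X] = 16.7833


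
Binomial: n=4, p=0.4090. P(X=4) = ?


C(4,4) = 1
p^4 = 0.027983
(1-p)^0 = 1.000000
P = 1 * 0.027983 * 1.000000 = 0.0280

P(X=4) = 0.0280


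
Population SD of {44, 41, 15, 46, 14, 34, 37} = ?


Mean = 33.0000
Variance = 150.8571
SD = sqrt(150.8571) = 12.2824

SD = 12.2824


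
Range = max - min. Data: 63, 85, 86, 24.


Max = 86, Min = 24
Range = 86 - 24 = 62

Range = 62


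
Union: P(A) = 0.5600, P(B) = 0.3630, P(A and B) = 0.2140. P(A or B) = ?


P(A∪B) = 0.5600 + 0.3630 - 0.2140
= 0.9230 - 0.2140
= 0.7090

P(A∪B) = 0.7090


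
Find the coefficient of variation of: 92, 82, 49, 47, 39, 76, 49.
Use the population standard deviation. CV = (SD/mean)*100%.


Mean = 62.0000
SD = 19.2280
CV = (19.2280/62.0000)*100 = 31.0128%

CV = 31.0128%


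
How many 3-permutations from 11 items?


P(11,3) = 11!/8!
= 39916800/40320
= 990

P(11,3) = 990


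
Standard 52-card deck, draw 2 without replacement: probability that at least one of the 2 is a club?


P(at least one) = 1 - P(none)
P(none) = (39/52) × (38/51) = 0.558824
P(at least one) = 1 - 0.558824 = 0.4412

P = 0.4412


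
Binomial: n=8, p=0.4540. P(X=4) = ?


C(8,4) = 70
p^4 = 0.042484
(1-p)^4 = 0.088873
P = 70 * 0.042484 * 0.088873 = 0.2643

P(X=4) = 0.2643


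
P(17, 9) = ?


P(17,9) = 17!/8!
= 355687428096000/40320
= 8821612800

P(17,9) = 8821612800


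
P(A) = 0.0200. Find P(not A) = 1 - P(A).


P(not A) = 1 - 0.0200 = 0.9800

P(not A) = 0.9800


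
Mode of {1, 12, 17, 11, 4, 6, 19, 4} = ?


Frequencies: 1:1, 4:2, 6:1, 11:1, 12:1, 17:1, 19:1
Max frequency = 2
Mode = 4

Mode = 4


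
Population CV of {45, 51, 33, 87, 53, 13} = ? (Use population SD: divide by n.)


Mean = 47.0000
SD = 22.3905
CV = (22.3905/47.0000)*100 = 47.6393%

CV = 47.6393%


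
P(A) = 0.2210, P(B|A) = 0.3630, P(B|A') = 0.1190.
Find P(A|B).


P(B) = P(B|A)*P(A) + P(B|A')*P(A')
= 0.3630*0.2210 + 0.1190*0.7790
= 0.080223 + 0.092701 = 0.172924
P(A|B) = 0.080223/0.172924 = 0.4639

P(A|B) = 0.4639


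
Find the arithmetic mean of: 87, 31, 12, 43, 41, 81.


Sum = 87 + 31 + 12 + 43 + 41 + 81 = 295
n = 6
Mean = 295/6 = 49.1667

Mean = 49.1667


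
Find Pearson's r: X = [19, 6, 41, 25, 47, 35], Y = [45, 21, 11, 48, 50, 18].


Mean X = 28.8333, Mean Y = 32.1667
SD X = 13.837349, SD Y = 15.847362
Cov = 7.861111
r = 7.861111/(13.837349*15.847362) = 0.0358

r = 0.0358


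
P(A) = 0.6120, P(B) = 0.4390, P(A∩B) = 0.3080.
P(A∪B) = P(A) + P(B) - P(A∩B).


P(A∪B) = 0.6120 + 0.4390 - 0.3080
= 1.0510 - 0.3080
= 0.7430

P(A∪B) = 0.7430


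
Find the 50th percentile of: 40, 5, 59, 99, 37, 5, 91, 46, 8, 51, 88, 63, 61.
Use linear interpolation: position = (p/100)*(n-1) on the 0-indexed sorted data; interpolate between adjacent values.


Sorted: 5, 5, 8, 37, 40, 46, 51, 59, 61, 63, 88, 91, 99
n = 13
Index = 50/100 * 12 = 6.0000
Lower = data[6] = 51, Upper = data[7] = 59
P50 = 51 + 0*(8) = 51.0000

P50 = 51.0000


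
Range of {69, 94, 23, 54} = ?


Max = 94, Min = 23
Range = 94 - 23 = 71

Range = 71


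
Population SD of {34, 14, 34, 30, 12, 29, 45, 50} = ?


Mean = 31.0000
Variance = 153.7500
SD = sqrt(153.7500) = 12.3996

SD = 12.3996


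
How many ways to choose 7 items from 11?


C(11,7) = 11!/(7! × 4!)
= 39916800/(5040 × 24)
= 330

C(11,7) = 330


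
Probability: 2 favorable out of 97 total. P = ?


P = 2/97 = 0.0206

P = 0.0206


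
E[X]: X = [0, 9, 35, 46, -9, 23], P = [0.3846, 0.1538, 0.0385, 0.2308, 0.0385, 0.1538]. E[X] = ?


E[X] = 0*0.3846 + 9*0.1538 + 35*0.0385 + 46*0.2308 - 9*0.0385 + 23*0.1538
= 0 + 1.3842 + 1.3475 + 10.6168 - 0.3465 + 3.5374
= 16.5394

E[X] = 16.5394


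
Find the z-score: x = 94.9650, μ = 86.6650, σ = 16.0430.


z = (94.9650 - 86.6650)/16.0430
= 8.3000/16.0430
= 0.5174

z = 0.5174


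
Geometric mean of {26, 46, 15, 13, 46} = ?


Product = 26 × 46 × 15 × 13 × 46 = 10728120
GM = 10728120^(1/5) = 25.4744

GM = 25.4744


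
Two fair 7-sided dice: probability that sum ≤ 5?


Total outcomes = 7×7 = 49
Favorable (sum ≤ 5): 10
P = 10/49 = 0.2041

P = 0.2041


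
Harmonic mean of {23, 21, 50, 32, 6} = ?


Sum of reciprocals = 1/23 + 1/21 + 1/50 + 1/32 + 1/6 = 0.309014
HM = 5/0.309014 = 16.1805

HM = 16.1805


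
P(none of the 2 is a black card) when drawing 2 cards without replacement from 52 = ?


P(no black cards) = (26/52) × (25/51)
= 0.2451

P = 0.2451


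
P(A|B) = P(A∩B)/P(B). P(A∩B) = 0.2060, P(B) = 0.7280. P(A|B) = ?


P(A|B) = 0.2060/0.7280 = 0.2830

P(A|B) = 0.2830


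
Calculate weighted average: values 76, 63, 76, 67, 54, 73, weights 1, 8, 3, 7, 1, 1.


Numerator = 76*1 + 63*8 + 76*3 + 67*7 + 54*1 + 73*1 = 1404
Denominator = 1 + 8 + 3 + 7 + 1 + 1 = 21
WM = 1404/21 = 66.8571

WM = 66.8571


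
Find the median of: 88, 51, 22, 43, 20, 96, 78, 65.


Sorted: 20, 22, 43, 51, 65, 78, 88, 96
n = 8 (even)
Middle values: 51 and 65
Median = (51+65)/2 = 58.0000

Median = 58.0000


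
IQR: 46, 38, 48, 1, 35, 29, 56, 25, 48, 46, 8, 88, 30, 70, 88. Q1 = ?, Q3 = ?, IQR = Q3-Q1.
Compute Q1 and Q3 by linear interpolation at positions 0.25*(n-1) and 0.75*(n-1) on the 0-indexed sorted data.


Sorted: 1, 8, 25, 29, 30, 35, 38, 46, 46, 48, 48, 56, 70, 88, 88
Q1 (25th %ile) = 29.5000
Q3 (75th %ile) = 52.0000
IQR = 52.0000 - 29.5000 = 22.5000

IQR = 22.5000


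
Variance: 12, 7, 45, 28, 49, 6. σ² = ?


Mean = 24.5000
Squared deviations: 156.2500, 306.2500, 420.2500, 12.2500, 600.2500, 342.2500
Sum = 1837.5000
Variance = 1837.5000/6 = 306.2500

Variance = 306.2500


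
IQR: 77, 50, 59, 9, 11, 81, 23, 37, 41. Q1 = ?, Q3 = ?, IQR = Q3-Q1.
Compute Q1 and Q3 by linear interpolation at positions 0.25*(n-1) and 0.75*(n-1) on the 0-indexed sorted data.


Sorted: 9, 11, 23, 37, 41, 50, 59, 77, 81
Q1 (25th %ile) = 23.0000
Q3 (75th %ile) = 59.0000
IQR = 59.0000 - 23.0000 = 36.0000

IQR = 36.0000


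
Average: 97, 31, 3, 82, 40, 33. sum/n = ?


Sum = 97 + 31 + 3 + 82 + 40 + 33 = 286
n = 6
Mean = 286/6 = 47.6667

Mean = 47.6667


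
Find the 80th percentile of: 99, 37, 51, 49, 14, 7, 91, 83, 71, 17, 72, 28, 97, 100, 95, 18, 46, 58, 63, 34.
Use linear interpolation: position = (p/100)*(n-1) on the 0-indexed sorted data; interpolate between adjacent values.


Sorted: 7, 14, 17, 18, 28, 34, 37, 46, 49, 51, 58, 63, 71, 72, 83, 91, 95, 97, 99, 100
n = 20
Index = 80/100 * 19 = 15.2000
Lower = data[15] = 91, Upper = data[16] = 95
P80 = 91 + 0.2000*(4) = 91.8000

P80 = 91.8000


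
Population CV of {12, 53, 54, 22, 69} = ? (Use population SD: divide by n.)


Mean = 42.0000
SD = 21.4196
CV = (21.4196/42.0000)*100 = 50.9991%

CV = 50.9991%


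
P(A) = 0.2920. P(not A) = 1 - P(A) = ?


P(not A) = 1 - 0.2920 = 0.7080

P(not A) = 0.7080


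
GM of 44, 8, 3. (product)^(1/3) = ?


Product = 44 × 8 × 3 = 1056
GM = 1056^(1/3) = 10.1833

GM = 10.1833


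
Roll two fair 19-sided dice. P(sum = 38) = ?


Total outcomes = 19×19 = 361
Favorable (sum = 38): 1
P = 1/361 = 0.0028

P = 0.0028


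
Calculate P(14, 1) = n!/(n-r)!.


P(14,1) = 14!/13!
= 87178291200/6227020800
= 14

P(14,1) = 14


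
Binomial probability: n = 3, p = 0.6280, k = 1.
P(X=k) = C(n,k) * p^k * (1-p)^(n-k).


C(3,1) = 3
p^1 = 0.628000
(1-p)^2 = 0.138384
P = 3 * 0.628000 * 0.138384 = 0.2607

P(X=1) = 0.2607


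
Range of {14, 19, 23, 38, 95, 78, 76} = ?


Max = 95, Min = 14
Range = 95 - 14 = 81

Range = 81


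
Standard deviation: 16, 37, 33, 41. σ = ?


Mean = 31.7500
Variance = 90.6875
SD = sqrt(90.6875) = 9.5230

SD = 9.5230


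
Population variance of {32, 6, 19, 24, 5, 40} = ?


Mean = 21.0000
Squared deviations: 121.0000, 225.0000, 4.0000, 9.0000, 256.0000, 361.0000
Sum = 976.0000
Variance = 976.0000/6 = 162.6667

Variance = 162.6667


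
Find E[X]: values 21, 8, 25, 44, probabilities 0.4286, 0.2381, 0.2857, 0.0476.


E[X] = 21*0.4286 + 8*0.2381 + 25*0.2857 + 44*0.0476
= 9.0006 + 1.9048 + 7.1425 + 2.0944
= 20.1423

E[X] = 20.1423


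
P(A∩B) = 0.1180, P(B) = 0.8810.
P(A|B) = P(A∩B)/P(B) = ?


P(A|B) = 0.1180/0.8810 = 0.1339

P(A|B) = 0.1339


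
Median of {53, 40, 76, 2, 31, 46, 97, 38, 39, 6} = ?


Sorted: 2, 6, 31, 38, 39, 40, 46, 53, 76, 97
n = 10 (even)
Middle values: 39 and 40
Median = (39+40)/2 = 39.5000

Median = 39.5000


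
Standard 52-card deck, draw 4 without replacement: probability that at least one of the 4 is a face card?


P(at least one) = 1 - P(none)
P(none) = (40/52) × (39/51) × (38/50) × (37/49) = 0.337575
P(at least one) = 1 - 0.337575 = 0.6624

P = 0.6624


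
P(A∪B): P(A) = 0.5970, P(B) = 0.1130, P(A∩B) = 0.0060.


P(A∪B) = 0.5970 + 0.1130 - 0.0060
= 0.7100 - 0.0060
= 0.7040

P(A∪B) = 0.7040


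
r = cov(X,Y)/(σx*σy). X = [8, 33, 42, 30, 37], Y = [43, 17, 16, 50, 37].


Mean X = 30.0000, Mean Y = 32.6000
SD X = 11.713240, SD Y = 13.778244
Cov = -88.800000
r = -88.800000/(11.713240*13.778244) = -0.5502

r = -0.5502


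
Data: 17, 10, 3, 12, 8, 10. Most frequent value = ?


Frequencies: 3:1, 8:1, 10:2, 12:1, 17:1
Max frequency = 2
Mode = 10

Mode = 10


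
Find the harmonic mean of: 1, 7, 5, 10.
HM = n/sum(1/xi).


Sum of reciprocals = 1/1 + 1/7 + 1/5 + 1/10 = 1.442857
HM = 4/1.442857 = 2.7723

HM = 2.7723


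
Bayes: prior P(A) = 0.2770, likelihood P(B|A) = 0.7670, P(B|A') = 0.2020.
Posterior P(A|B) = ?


P(B) = P(B|A)*P(A) + P(B|A')*P(A')
= 0.7670*0.2770 + 0.2020*0.7230
= 0.212459 + 0.146046 = 0.358505
P(A|B) = 0.212459/0.358505 = 0.5926

P(A|B) = 0.5926


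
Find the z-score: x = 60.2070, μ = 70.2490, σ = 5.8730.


z = (60.2070 - 70.2490)/5.8730
= -10.0420/5.8730
= -1.7099

z = -1.7099


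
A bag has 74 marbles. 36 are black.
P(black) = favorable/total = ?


P = 36/74 = 0.4865

P = 0.4865


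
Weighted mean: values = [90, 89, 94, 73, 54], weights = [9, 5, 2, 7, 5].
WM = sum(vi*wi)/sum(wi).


Numerator = 90*9 + 89*5 + 94*2 + 73*7 + 54*5 = 2224
Denominator = 9 + 5 + 2 + 7 + 5 = 28
WM = 2224/28 = 79.4286

WM = 79.4286


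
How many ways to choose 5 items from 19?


C(19,5) = 19!/(5! × 14!)
= 121645100408832000/(120 × 87178291200)
= 11628

C(19,5) = 11628


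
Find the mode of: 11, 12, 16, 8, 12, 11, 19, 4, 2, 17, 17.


Frequencies: 2:1, 4:1, 8:1, 11:2, 12:2, 16:1, 17:2, 19:1
Max frequency = 2
Mode = 11, 12, 17

Mode = 11, 12, 17


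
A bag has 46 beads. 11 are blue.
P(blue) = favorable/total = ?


P = 11/46 = 0.2391

P = 0.2391


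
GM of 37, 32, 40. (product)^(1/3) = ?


Product = 37 × 32 × 40 = 47360
GM = 47360^(1/3) = 36.1802

GM = 36.1802


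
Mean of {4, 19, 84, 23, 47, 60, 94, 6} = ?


Sum = 4 + 19 + 84 + 23 + 47 + 60 + 94 + 6 = 337
n = 8
Mean = 337/8 = 42.1250

Mean = 42.1250


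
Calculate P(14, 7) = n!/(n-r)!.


P(14,7) = 14!/7!
= 87178291200/5040
= 17297280

P(14,7) = 17297280


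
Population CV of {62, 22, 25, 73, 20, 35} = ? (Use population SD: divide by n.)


Mean = 39.5000
SD = 20.5973
CV = (20.5973/39.5000)*100 = 52.1451%

CV = 52.1451%


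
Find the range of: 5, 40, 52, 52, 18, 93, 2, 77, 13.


Max = 93, Min = 2
Range = 93 - 2 = 91

Range = 91


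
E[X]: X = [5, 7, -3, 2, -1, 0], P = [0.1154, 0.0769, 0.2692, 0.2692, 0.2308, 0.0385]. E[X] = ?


E[X] = 5*0.1154 + 7*0.0769 - 3*0.2692 + 2*0.2692 - 1*0.2308 + 0*0.0385
= 0.5770 + 0.5383 - 0.8076 + 0.5384 - 0.2308 + 0
= 0.6153

E[X] = 0.6153


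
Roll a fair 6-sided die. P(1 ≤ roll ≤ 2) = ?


Favorable outcomes (1 ≤ roll ≤ 2): 2
Total outcomes = 6
P = 2/6 = 0.3333

P = 0.3333


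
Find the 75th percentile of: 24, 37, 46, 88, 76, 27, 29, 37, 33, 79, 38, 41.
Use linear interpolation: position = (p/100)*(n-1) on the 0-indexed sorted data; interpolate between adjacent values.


Sorted: 24, 27, 29, 33, 37, 37, 38, 41, 46, 76, 79, 88
n = 12
Index = 75/100 * 11 = 8.2500
Lower = data[8] = 46, Upper = data[9] = 76
P75 = 46 + 0.2500*(30) = 53.5000

P75 = 53.5000


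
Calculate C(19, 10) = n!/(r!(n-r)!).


C(19,10) = 19!/(10! × 9!)
= 121645100408832000/(3628800 × 362880)
= 92378

C(19,10) = 92378


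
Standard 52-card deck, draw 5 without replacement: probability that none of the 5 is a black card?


P(no black cards) = (26/52) × (25/51) × (24/50) × (23/49) × (22/48)
= 0.0253

P = 0.0253


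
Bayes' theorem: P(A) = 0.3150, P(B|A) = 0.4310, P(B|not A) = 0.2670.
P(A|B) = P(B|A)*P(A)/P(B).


P(B) = P(B|A)*P(A) + P(B|A')*P(A')
= 0.4310*0.3150 + 0.2670*0.6850
= 0.135765 + 0.182895 = 0.318660
P(A|B) = 0.135765/0.318660 = 0.4260

P(A|B) = 0.4260


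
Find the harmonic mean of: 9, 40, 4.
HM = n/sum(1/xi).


Sum of reciprocals = 1/9 + 1/40 + 1/4 = 0.386111
HM = 3/0.386111 = 7.7698

HM = 7.7698


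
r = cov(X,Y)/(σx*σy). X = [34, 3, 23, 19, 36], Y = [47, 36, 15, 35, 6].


Mean X = 23.0000, Mean Y = 27.8000
SD X = 11.882761, SD Y = 15.011995
Cov = -53.000000
r = -53.000000/(11.882761*15.011995) = -0.2971

r = -0.2971


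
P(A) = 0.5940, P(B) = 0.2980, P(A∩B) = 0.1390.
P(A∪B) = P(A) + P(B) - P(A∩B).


P(A∪B) = 0.5940 + 0.2980 - 0.1390
= 0.8920 - 0.1390
= 0.7530

P(A∪B) = 0.7530


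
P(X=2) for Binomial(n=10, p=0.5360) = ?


C(10,2) = 45
p^2 = 0.287296
(1-p)^8 = 0.002149
P = 45 * 0.287296 * 0.002149 = 0.0278

P(X=2) = 0.0278


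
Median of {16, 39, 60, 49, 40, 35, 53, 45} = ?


Sorted: 16, 35, 39, 40, 45, 49, 53, 60
n = 8 (even)
Middle values: 40 and 45
Median = (40+45)/2 = 42.5000

Median = 42.5000


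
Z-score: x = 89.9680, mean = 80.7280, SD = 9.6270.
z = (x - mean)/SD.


z = (89.9680 - 80.7280)/9.6270
= 9.2400/9.6270
= 0.9598

z = 0.9598


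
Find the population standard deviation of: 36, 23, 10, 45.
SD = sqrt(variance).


Mean = 28.5000
Variance = 175.2500
SD = sqrt(175.2500) = 13.2382

SD = 13.2382


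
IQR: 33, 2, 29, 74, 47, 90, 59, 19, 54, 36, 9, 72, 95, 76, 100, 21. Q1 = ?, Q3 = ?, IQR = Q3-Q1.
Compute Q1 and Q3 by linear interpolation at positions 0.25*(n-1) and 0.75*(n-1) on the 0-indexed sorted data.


Sorted: 2, 9, 19, 21, 29, 33, 36, 47, 54, 59, 72, 74, 76, 90, 95, 100
Q1 (25th %ile) = 27.0000
Q3 (75th %ile) = 74.5000
IQR = 74.5000 - 27.0000 = 47.5000

IQR = 47.5000


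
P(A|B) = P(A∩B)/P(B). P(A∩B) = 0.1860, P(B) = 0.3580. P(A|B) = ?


P(A|B) = 0.1860/0.3580 = 0.5196

P(A|B) = 0.5196


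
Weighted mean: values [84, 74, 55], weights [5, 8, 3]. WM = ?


Numerator = 84*5 + 74*8 + 55*3 = 1177
Denominator = 5 + 8 + 3 = 16
WM = 1177/16 = 73.5625

WM = 73.5625


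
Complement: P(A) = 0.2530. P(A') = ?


P(not A) = 1 - 0.2530 = 0.7470

P(not A) = 0.7470


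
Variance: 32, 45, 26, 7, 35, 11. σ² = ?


Mean = 26.0000
Squared deviations: 36.0000, 361.0000, 0, 361.0000, 81.0000, 225.0000
Sum = 1064.0000
Variance = 1064.0000/6 = 177.3333

Variance = 177.3333


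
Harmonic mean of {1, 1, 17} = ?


Sum of reciprocals = 1/1 + 1/1 + 1/17 = 2.058824
HM = 3/2.058824 = 1.4571

HM = 1.4571


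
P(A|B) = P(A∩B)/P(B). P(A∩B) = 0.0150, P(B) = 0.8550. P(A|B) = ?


P(A|B) = 0.0150/0.8550 = 0.0175

P(A|B) = 0.0175


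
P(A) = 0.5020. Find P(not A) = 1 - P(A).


P(not A) = 1 - 0.5020 = 0.4980

P(not A) = 0.4980


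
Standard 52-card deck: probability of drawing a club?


13 clubs in 52 cards
P = 13/52 = 0.2500

P = 0.2500


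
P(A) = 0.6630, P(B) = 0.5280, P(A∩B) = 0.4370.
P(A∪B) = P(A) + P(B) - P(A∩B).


P(A∪B) = 0.6630 + 0.5280 - 0.4370
= 1.1910 - 0.4370
= 0.7540

P(A∪B) = 0.7540


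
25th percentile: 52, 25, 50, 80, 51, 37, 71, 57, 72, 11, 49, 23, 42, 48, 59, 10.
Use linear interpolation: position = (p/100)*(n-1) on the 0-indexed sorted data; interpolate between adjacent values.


Sorted: 10, 11, 23, 25, 37, 42, 48, 49, 50, 51, 52, 57, 59, 71, 72, 80
n = 16
Index = 25/100 * 15 = 3.7500
Lower = data[3] = 25, Upper = data[4] = 37
P25 = 25 + 0.7500*(12) = 34.0000

P25 = 34.0000


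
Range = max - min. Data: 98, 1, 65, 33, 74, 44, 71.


Max = 98, Min = 1
Range = 98 - 1 = 97

Range = 97


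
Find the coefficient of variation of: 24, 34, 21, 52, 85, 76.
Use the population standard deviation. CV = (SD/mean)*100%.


Mean = 48.6667
SD = 24.7229
CV = (24.7229/48.6667)*100 = 50.8005%

CV = 50.8005%


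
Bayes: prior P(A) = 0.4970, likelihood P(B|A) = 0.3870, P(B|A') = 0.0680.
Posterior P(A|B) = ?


P(B) = P(B|A)*P(A) + P(B|A')*P(A')
= 0.3870*0.4970 + 0.0680*0.5030
= 0.192339 + 0.034204 = 0.226543
P(A|B) = 0.192339/0.226543 = 0.8490

P(A|B) = 0.8490


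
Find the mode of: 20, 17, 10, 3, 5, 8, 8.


Frequencies: 3:1, 5:1, 8:2, 10:1, 17:1, 20:1
Max frequency = 2
Mode = 8

Mode = 8


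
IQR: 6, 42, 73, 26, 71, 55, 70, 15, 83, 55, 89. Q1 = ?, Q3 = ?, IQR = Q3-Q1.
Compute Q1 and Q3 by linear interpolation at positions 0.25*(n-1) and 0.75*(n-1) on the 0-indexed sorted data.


Sorted: 6, 15, 26, 42, 55, 55, 70, 71, 73, 83, 89
Q1 (25th %ile) = 34.0000
Q3 (75th %ile) = 72.0000
IQR = 72.0000 - 34.0000 = 38.0000

IQR = 38.0000


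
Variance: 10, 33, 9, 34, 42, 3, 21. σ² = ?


Mean = 21.7143
Squared deviations: 137.2245, 127.3673, 161.6531, 150.9388, 411.5102, 350.2245, 0.5102
Sum = 1339.4286
Variance = 1339.4286/7 = 191.3469

Variance = 191.3469


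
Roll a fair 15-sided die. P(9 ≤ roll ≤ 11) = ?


Favorable outcomes (9 ≤ roll ≤ 11): 3
Total outcomes = 15
P = 3/15 = 0.2000

P = 0.2000


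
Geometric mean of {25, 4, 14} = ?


Product = 25 × 4 × 14 = 1400
GM = 1400^(1/3) = 11.1869

GM = 11.1869


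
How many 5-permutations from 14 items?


P(14,5) = 14!/9!
= 87178291200/362880
= 240240

P(14,5) = 240240


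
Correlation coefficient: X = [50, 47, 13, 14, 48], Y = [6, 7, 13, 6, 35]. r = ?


Mean X = 34.4000, Mean Y = 13.4000
SD X = 17.095029, SD Y = 11.110356
Cov = 51.440000
r = 51.440000/(17.095029*11.110356) = 0.2708

r = 0.2708


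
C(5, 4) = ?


C(5,4) = 5!/(4! × 1!)
= 120/(24 × 1)
= 5

C(5,4) = 5


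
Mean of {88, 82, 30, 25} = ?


Sum = 88 + 82 + 30 + 25 = 225
n = 4
Mean = 225/4 = 56.2500

Mean = 56.2500


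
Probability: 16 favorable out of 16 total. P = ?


P = 16/16 = 1.0000

P = 1.0000


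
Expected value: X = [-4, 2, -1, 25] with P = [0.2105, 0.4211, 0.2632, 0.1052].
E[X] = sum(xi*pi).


E[X] = -4*0.2105 + 2*0.4211 - 1*0.2632 + 25*0.1052
= -0.8420 + 0.8422 - 0.2632 + 2.6300
= 2.3670

E[X] = 2.3670


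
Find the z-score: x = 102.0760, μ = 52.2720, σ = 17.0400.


z = (102.0760 - 52.2720)/17.0400
= 49.8040/17.0400
= 2.9228

z = 2.9228


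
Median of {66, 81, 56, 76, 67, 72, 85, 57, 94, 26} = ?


Sorted: 26, 56, 57, 66, 67, 72, 76, 81, 85, 94
n = 10 (even)
Middle values: 67 and 72
Median = (67+72)/2 = 69.5000

Median = 69.5000


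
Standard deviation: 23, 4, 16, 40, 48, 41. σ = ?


Mean = 28.6667
Variance = 242.5556
SD = sqrt(242.5556) = 15.5742

SD = 15.5742


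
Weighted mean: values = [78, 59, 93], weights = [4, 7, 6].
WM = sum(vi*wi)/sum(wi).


Numerator = 78*4 + 59*7 + 93*6 = 1283
Denominator = 4 + 7 + 6 = 17
WM = 1283/17 = 75.4706

WM = 75.4706


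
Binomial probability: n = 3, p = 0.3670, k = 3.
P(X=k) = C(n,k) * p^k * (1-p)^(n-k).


C(3,3) = 1
p^3 = 0.049431
(1-p)^0 = 1.000000
P = 1 * 0.049431 * 1.000000 = 0.0494

P(X=3) = 0.0494


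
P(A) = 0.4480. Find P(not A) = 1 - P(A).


P(not A) = 1 - 0.4480 = 0.5520

P(not A) = 0.5520


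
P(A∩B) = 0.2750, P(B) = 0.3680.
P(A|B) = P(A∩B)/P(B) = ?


P(A|B) = 0.2750/0.3680 = 0.7473

P(A|B) = 0.7473


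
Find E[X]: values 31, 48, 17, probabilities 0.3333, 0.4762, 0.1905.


E[X] = 31*0.3333 + 48*0.4762 + 17*0.1905
= 10.3323 + 22.8576 + 3.2385
= 36.4284

E[X] = 36.4284


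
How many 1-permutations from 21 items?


P(21,1) = 21!/20!
= 51090942171709440000/2432902008176640000
= 21

P(21,1) = 21


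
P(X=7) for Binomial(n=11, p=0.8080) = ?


C(11,7) = 330
p^7 = 0.224843
(1-p)^4 = 0.001359
P = 330 * 0.224843 * 0.001359 = 0.1008

P(X=7) = 0.1008


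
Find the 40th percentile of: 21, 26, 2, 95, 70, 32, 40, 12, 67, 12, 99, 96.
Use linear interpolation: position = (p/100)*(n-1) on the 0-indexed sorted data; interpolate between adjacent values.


Sorted: 2, 12, 12, 21, 26, 32, 40, 67, 70, 95, 96, 99
n = 12
Index = 40/100 * 11 = 4.4000
Lower = data[4] = 26, Upper = data[5] = 32
P40 = 26 + 0.4000*(6) = 28.4000

P40 = 28.4000


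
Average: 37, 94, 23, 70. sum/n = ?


Sum = 37 + 94 + 23 + 70 = 224
n = 4
Mean = 224/4 = 56.0000

Mean = 56.0000


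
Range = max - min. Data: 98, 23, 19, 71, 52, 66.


Max = 98, Min = 19
Range = 98 - 19 = 79

Range = 79


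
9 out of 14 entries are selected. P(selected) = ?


P = 9/14 = 0.6429

P = 0.6429


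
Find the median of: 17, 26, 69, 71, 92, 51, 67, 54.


Sorted: 17, 26, 51, 54, 67, 69, 71, 92
n = 8 (even)
Middle values: 54 and 67
Median = (54+67)/2 = 60.5000

Median = 60.5000


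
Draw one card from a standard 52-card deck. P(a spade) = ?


13 spades in 52 cards
P = 13/52 = 0.2500

P = 0.2500


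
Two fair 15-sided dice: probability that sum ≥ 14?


Total outcomes = 15×15 = 225
Favorable (sum ≥ 14): 147
P = 147/225 = 0.6533

P = 0.6533


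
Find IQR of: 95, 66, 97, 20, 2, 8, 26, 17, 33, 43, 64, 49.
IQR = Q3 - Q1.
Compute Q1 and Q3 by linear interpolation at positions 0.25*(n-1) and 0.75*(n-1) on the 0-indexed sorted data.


Sorted: 2, 8, 17, 20, 26, 33, 43, 49, 64, 66, 95, 97
Q1 (25th %ile) = 19.2500
Q3 (75th %ile) = 64.5000
IQR = 64.5000 - 19.2500 = 45.2500

IQR = 45.2500


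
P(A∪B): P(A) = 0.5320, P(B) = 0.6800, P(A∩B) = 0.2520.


P(A∪B) = 0.5320 + 0.6800 - 0.2520
= 1.2120 - 0.2520
= 0.9600

P(A∪B) = 0.9600


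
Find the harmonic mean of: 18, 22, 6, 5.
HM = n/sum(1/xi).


Sum of reciprocals = 1/18 + 1/22 + 1/6 + 1/5 = 0.467677
HM = 4/0.467677 = 8.5529

HM = 8.5529


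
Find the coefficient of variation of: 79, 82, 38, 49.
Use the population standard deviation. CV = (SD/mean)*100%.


Mean = 62.0000
SD = 18.9341
CV = (18.9341/62.0000)*100 = 30.5389%

CV = 30.5389%


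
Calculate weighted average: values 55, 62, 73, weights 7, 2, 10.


Numerator = 55*7 + 62*2 + 73*10 = 1239
Denominator = 7 + 2 + 10 = 19
WM = 1239/19 = 65.2105

WM = 65.2105


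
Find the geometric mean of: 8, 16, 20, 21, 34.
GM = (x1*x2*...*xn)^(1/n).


Product = 8 × 16 × 20 × 21 × 34 = 1827840
GM = 1827840^(1/5) = 17.8808

GM = 17.8808


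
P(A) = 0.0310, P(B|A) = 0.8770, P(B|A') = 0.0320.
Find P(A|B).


P(B) = P(B|A)*P(A) + P(B|A')*P(A')
= 0.8770*0.0310 + 0.0320*0.9690
= 0.027187 + 0.031008 = 0.058195
P(A|B) = 0.027187/0.058195 = 0.4672

P(A|B) = 0.4672


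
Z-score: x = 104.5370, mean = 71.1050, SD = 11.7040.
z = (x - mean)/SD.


z = (104.5370 - 71.1050)/11.7040
= 33.4320/11.7040
= 2.8565

z = 2.8565


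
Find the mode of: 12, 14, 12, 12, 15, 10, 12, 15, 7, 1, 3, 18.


Frequencies: 1:1, 3:1, 7:1, 10:1, 12:4, 14:1, 15:2, 18:1
Max frequency = 4
Mode = 12

Mode = 12


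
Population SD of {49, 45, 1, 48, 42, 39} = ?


Mean = 37.3333
Variance = 275.5556
SD = sqrt(275.5556) = 16.5999

SD = 16.5999


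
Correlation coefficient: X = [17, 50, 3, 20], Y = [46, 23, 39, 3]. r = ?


Mean X = 22.5000, Mean Y = 27.7500
SD X = 17.124544, SD Y = 16.543503
Cov = -97.125000
r = -97.125000/(17.124544*16.543503) = -0.3428

r = -0.3428


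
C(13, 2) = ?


C(13,2) = 13!/(2! × 11!)
= 6227020800/(2 × 39916800)
= 78

C(13,2) = 78


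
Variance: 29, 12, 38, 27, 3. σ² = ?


Mean = 21.8000
Squared deviations: 51.8400, 96.0400, 262.4400, 27.0400, 353.4400
Sum = 790.8000
Variance = 790.8000/5 = 158.1600

Variance = 158.1600


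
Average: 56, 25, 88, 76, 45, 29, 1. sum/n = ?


Sum = 56 + 25 + 88 + 76 + 45 + 29 + 1 = 320
n = 7
Mean = 320/7 = 45.7143

Mean = 45.7143


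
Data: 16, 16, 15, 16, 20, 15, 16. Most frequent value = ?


Frequencies: 15:2, 16:4, 20:1
Max frequency = 4
Mode = 16

Mode = 16


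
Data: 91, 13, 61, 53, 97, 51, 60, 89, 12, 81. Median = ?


Sorted: 12, 13, 51, 53, 60, 61, 81, 89, 91, 97
n = 10 (even)
Middle values: 60 and 61
Median = (60+61)/2 = 60.5000

Median = 60.5000


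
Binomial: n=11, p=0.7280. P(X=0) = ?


C(11,0) = 1
p^0 = 1.000000
(1-p)^11 = 6.029176e-07
P = 1 * 1.000000 * 6.029176e-07 = 6.0292e-07

P(X=0) = 6.0292e-07


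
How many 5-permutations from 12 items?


P(12,5) = 12!/7!
= 479001600/5040
= 95040

P(12,5) = 95040


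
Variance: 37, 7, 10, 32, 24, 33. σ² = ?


Mean = 23.8333
Squared deviations: 173.3611, 283.3611, 191.3611, 66.6944, 0.0278, 84.0278
Sum = 798.8333
Variance = 798.8333/6 = 133.1389

Variance = 133.1389


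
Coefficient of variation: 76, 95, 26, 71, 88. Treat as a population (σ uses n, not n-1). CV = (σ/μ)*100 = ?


Mean = 71.2000
SD = 24.1446
CV = (24.1446/71.2000)*100 = 33.9109%

CV = 33.9109%


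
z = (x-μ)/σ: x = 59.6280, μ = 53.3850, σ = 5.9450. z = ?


z = (59.6280 - 53.3850)/5.9450
= 6.2430/5.9450
= 1.0501

z = 1.0501


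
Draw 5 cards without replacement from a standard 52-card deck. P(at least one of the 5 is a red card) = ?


P(at least one) = 1 - P(none)
P(none) = (26/52) × (25/51) × (24/50) × (23/49) × (22/48) = 0.025310
P(at least one) = 1 - 0.025310 = 0.9747

P = 0.9747


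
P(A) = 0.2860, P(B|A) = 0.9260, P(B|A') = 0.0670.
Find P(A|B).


P(B) = P(B|A)*P(A) + P(B|A')*P(A')
= 0.9260*0.2860 + 0.0670*0.7140
= 0.264836 + 0.047838 = 0.312674
P(A|B) = 0.264836/0.312674 = 0.8470

P(A|B) = 0.8470


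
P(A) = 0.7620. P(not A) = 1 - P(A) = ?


P(not A) = 1 - 0.7620 = 0.2380

P(not A) = 0.2380


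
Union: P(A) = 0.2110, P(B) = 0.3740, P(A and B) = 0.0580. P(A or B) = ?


P(A∪B) = 0.2110 + 0.3740 - 0.0580
= 0.5850 - 0.0580
= 0.5270

P(A∪B) = 0.5270


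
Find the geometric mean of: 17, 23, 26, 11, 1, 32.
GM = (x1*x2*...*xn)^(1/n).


Product = 17 × 23 × 26 × 11 × 1 × 32 = 3578432
GM = 3578432^(1/6) = 12.3675

GM = 12.3675


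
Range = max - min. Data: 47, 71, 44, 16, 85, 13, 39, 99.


Max = 99, Min = 13
Range = 99 - 13 = 86

Range = 86


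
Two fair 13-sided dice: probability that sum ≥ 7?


Total outcomes = 13×13 = 169
Favorable (sum ≥ 7): 154
P = 154/169 = 0.9112

P = 0.9112


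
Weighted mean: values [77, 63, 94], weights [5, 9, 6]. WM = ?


Numerator = 77*5 + 63*9 + 94*6 = 1516
Denominator = 5 + 9 + 6 = 20
WM = 1516/20 = 75.8000

WM = 75.8000


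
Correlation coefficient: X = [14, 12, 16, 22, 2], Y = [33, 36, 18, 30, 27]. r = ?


Mean X = 13.2000, Mean Y = 28.8000
SD X = 6.523803, SD Y = 6.177378
Cov = -0.960000
r = -0.960000/(6.523803*6.177378) = -0.0238

r = -0.0238


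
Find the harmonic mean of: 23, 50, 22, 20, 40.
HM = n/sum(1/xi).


Sum of reciprocals = 1/23 + 1/50 + 1/22 + 1/20 + 1/40 = 0.183933
HM = 5/0.183933 = 27.1838

HM = 27.1838


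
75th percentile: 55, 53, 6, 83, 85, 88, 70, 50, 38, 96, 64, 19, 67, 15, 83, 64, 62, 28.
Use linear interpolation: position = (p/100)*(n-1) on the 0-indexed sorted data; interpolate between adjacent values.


Sorted: 6, 15, 19, 28, 38, 50, 53, 55, 62, 64, 64, 67, 70, 83, 83, 85, 88, 96
n = 18
Index = 75/100 * 17 = 12.7500
Lower = data[12] = 70, Upper = data[13] = 83
P75 = 70 + 0.7500*(13) = 79.7500

P75 = 79.7500


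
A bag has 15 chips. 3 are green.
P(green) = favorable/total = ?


P = 3/15 = 0.2000

P = 0.2000


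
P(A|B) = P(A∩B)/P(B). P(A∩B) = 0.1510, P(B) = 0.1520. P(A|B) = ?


P(A|B) = 0.1510/0.1520 = 0.9934

P(A|B) = 0.9934


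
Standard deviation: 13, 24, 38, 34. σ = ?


Mean = 27.2500
Variance = 93.6875
SD = sqrt(93.6875) = 9.6792

SD = 9.6792


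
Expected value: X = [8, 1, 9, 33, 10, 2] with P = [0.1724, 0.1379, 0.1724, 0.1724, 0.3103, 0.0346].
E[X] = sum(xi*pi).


E[X] = 8*0.1724 + 1*0.1379 + 9*0.1724 + 33*0.1724 + 10*0.3103 + 2*0.0346
= 1.3792 + 0.1379 + 1.5516 + 5.6892 + 3.1030 + 0.0692
= 11.9301

E[X] = 11.9301


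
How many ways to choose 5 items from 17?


C(17,5) = 17!/(5! × 12!)
= 355687428096000/(120 × 479001600)
= 6188

C(17,5) = 6188


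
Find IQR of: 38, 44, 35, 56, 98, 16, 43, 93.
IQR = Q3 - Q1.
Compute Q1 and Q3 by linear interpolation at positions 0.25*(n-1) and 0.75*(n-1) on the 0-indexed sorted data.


Sorted: 16, 35, 38, 43, 44, 56, 93, 98
Q1 (25th %ile) = 37.2500
Q3 (75th %ile) = 65.2500
IQR = 65.2500 - 37.2500 = 28.0000

IQR = 28.0000


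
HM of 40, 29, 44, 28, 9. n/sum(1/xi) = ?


Sum of reciprocals = 1/40 + 1/29 + 1/44 + 1/28 + 1/9 = 0.229035
HM = 5/0.229035 = 21.8307

HM = 21.8307


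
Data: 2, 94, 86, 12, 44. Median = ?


Sorted: 2, 12, 44, 86, 94
n = 5 (odd)
Middle value = 44

Median = 44


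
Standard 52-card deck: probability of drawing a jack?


4 jacks in 52 cards
P = 4/52 = 0.0769

P = 0.0769


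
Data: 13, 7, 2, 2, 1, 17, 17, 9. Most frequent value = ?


Frequencies: 1:1, 2:2, 7:1, 9:1, 13:1, 17:2
Max frequency = 2
Mode = 2, 17

Mode = 2, 17


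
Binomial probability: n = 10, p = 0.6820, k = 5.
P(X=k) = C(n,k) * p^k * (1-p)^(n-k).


C(10,5) = 252
p^5 = 0.147544
(1-p)^5 = 0.003252
P = 252 * 0.147544 * 0.003252 = 0.1209

P(X=5) = 0.1209


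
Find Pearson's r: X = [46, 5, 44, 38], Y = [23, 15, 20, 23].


Mean X = 33.2500, Mean Y = 20.2500
SD X = 16.573699, SD Y = 3.269174
Cov = 48.437500
r = 48.437500/(16.573699*3.269174) = 0.8940

r = 0.8940


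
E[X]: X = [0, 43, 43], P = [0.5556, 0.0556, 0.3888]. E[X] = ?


E[X] = 0*0.5556 + 43*0.0556 + 43*0.3888
= 0 + 2.3908 + 16.7184
= 19.1092

E[X] = 19.1092


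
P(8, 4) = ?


P(8,4) = 8!/4!
= 40320/24
= 1680

P(8,4) = 1680


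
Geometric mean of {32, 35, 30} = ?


Product = 32 × 35 × 30 = 33600
GM = 33600^(1/3) = 32.2686

GM = 32.2686


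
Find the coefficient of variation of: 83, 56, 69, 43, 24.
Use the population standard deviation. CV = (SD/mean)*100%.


Mean = 55.0000
SD = 20.4255
CV = (20.4255/55.0000)*100 = 37.1372%

CV = 37.1372%


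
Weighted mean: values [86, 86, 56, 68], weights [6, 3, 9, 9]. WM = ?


Numerator = 86*6 + 86*3 + 56*9 + 68*9 = 1890
Denominator = 6 + 3 + 9 + 9 = 27
WM = 1890/27 = 70.0000

WM = 70.0000


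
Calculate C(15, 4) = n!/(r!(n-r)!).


C(15,4) = 15!/(4! × 11!)
= 1307674368000/(24 × 39916800)
= 1365

C(15,4) = 1365


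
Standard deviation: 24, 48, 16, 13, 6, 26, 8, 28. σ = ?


Mean = 21.1250
Variance = 161.8594
SD = sqrt(161.8594) = 12.7224

SD = 12.7224


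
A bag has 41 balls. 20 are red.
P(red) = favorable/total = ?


P = 20/41 = 0.4878

P = 0.4878


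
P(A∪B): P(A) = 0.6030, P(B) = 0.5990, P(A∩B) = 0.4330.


P(A∪B) = 0.6030 + 0.5990 - 0.4330
= 1.2020 - 0.4330
= 0.7690

P(A∪B) = 0.7690


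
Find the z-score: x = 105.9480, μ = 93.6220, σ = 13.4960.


z = (105.9480 - 93.6220)/13.4960
= 12.3260/13.4960
= 0.9133

z = 0.9133


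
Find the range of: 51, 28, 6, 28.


Max = 51, Min = 6
Range = 51 - 6 = 45

Range = 45


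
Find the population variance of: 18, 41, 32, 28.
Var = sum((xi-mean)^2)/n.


Mean = 29.7500
Squared deviations: 138.0625, 126.5625, 5.0625, 3.0625
Sum = 272.7500
Variance = 272.7500/4 = 68.1875

Variance = 68.1875


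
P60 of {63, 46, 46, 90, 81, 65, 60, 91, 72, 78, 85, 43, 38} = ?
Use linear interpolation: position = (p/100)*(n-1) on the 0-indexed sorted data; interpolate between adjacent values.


Sorted: 38, 43, 46, 46, 60, 63, 65, 72, 78, 81, 85, 90, 91
n = 13
Index = 60/100 * 12 = 7.2000
Lower = data[7] = 72, Upper = data[8] = 78
P60 = 72 + 0.2000*(6) = 73.2000

P60 = 73.2000


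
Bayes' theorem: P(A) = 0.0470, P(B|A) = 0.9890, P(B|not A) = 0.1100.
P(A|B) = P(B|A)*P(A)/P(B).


P(B) = P(B|A)*P(A) + P(B|A')*P(A')
= 0.9890*0.0470 + 0.1100*0.9530
= 0.046483 + 0.104830 = 0.151313
P(A|B) = 0.046483/0.151313 = 0.3072

P(A|B) = 0.3072


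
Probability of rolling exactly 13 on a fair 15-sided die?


Favorable outcomes (roll = 13): 1
Total outcomes = 15
P = 1/15 = 0.0667

P = 0.0667


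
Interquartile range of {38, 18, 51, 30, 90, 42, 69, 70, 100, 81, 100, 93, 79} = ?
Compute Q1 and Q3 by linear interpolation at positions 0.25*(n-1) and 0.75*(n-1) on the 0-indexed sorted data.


Sorted: 18, 30, 38, 42, 51, 69, 70, 79, 81, 90, 93, 100, 100
Q1 (25th %ile) = 42.0000
Q3 (75th %ile) = 90.0000
IQR = 90.0000 - 42.0000 = 48.0000

IQR = 48.0000


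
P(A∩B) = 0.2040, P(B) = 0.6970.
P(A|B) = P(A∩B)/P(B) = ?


P(A|B) = 0.2040/0.6970 = 0.2927

P(A|B) = 0.2927


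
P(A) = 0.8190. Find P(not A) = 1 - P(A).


P(not A) = 1 - 0.8190 = 0.1810

P(not A) = 0.1810


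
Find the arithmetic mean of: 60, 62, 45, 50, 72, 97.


Sum = 60 + 62 + 45 + 50 + 72 + 97 = 386
n = 6
Mean = 386/6 = 64.3333

Mean = 64.3333


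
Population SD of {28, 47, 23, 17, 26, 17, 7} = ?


Mean = 23.5714
Variance = 133.6735
SD = sqrt(133.6735) = 11.5617

SD = 11.5617


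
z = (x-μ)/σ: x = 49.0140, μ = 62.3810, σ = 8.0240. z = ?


z = (49.0140 - 62.3810)/8.0240
= -13.3670/8.0240
= -1.6659

z = -1.6659


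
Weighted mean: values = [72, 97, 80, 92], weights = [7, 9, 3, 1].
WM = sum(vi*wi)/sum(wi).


Numerator = 72*7 + 97*9 + 80*3 + 92*1 = 1709
Denominator = 7 + 9 + 3 + 1 = 20
WM = 1709/20 = 85.4500

WM = 85.4500


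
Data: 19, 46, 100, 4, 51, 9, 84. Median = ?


Sorted: 4, 9, 19, 46, 51, 84, 100
n = 7 (odd)
Middle value = 46

Median = 46


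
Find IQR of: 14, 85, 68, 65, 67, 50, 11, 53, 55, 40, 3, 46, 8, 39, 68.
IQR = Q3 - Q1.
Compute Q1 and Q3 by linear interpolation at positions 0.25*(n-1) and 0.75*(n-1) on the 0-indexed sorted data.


Sorted: 3, 8, 11, 14, 39, 40, 46, 50, 53, 55, 65, 67, 68, 68, 85
Q1 (25th %ile) = 26.5000
Q3 (75th %ile) = 66.0000
IQR = 66.0000 - 26.5000 = 39.5000

IQR = 39.5000


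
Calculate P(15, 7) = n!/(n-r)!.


P(15,7) = 15!/8!
= 1307674368000/40320
= 32432400

P(15,7) = 32432400


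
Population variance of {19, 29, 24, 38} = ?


Mean = 27.5000
Squared deviations: 72.2500, 2.2500, 12.2500, 110.2500
Sum = 197.0000
Variance = 197.0000/4 = 49.2500

Variance = 49.2500


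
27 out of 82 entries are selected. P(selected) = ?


P = 27/82 = 0.3293

P = 0.3293


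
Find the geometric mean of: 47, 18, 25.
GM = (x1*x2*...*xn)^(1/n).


Product = 47 × 18 × 25 = 21150
GM = 21150^(1/3) = 27.6548

GM = 27.6548


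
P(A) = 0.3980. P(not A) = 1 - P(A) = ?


P(not A) = 1 - 0.3980 = 0.6020

P(not A) = 0.6020


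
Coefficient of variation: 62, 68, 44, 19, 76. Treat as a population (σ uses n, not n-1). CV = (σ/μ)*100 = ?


Mean = 53.8000
SD = 20.3411
CV = (20.3411/53.8000)*100 = 37.8087%

CV = 37.8087%


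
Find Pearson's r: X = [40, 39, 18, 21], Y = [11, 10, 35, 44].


Mean X = 29.5000, Mean Y = 25.0000
SD X = 10.062306, SD Y = 14.849242
Cov = -141.500000
r = -141.500000/(10.062306*14.849242) = -0.9470

r = -0.9470


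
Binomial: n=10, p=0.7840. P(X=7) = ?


C(10,7) = 120
p^7 = 0.182059
(1-p)^3 = 0.010078
P = 120 * 0.182059 * 0.010078 = 0.2202

P(X=7) = 0.2202


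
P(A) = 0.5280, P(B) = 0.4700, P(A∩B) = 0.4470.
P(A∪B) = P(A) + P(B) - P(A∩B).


P(A∪B) = 0.5280 + 0.4700 - 0.4470
= 0.9980 - 0.4470
= 0.5510

P(A∪B) = 0.5510


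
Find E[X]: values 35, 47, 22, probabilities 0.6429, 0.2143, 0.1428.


E[X] = 35*0.6429 + 47*0.2143 + 22*0.1428
= 22.5015 + 10.0721 + 3.1416
= 35.7152

E[X] = 35.7152


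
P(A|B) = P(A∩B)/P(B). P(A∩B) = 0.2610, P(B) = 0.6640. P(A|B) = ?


P(A|B) = 0.2610/0.6640 = 0.3931

P(A|B) = 0.3931


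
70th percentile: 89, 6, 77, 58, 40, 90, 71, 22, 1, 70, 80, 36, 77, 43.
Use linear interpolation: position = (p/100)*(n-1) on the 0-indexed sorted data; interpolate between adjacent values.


Sorted: 1, 6, 22, 36, 40, 43, 58, 70, 71, 77, 77, 80, 89, 90
n = 14
Index = 70/100 * 13 = 9.1000
Lower = data[9] = 77, Upper = data[10] = 77
P70 = 77 + 0.1000*(0) = 77.0000

P70 = 77.0000


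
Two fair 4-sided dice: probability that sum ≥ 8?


Total outcomes = 4×4 = 16
Favorable (sum ≥ 8): 1
P = 1/16 = 0.0625

P = 0.0625


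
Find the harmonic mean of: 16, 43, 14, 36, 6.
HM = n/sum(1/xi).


Sum of reciprocals = 1/16 + 1/43 + 1/14 + 1/36 + 1/6 = 0.351629
HM = 5/0.351629 = 14.2195

HM = 14.2195


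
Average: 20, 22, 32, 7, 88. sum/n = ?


Sum = 20 + 22 + 32 + 7 + 88 = 169
n = 5
Mean = 169/5 = 33.8000

Mean = 33.8000


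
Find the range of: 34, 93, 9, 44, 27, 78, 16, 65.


Max = 93, Min = 9
Range = 93 - 9 = 84

Range = 84


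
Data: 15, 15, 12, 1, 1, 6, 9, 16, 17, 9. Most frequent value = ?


Frequencies: 1:2, 6:1, 9:2, 12:1, 15:2, 16:1, 17:1
Max frequency = 2
Mode = 1, 9, 15

Mode = 1, 9, 15


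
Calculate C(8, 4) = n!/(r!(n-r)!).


C(8,4) = 8!/(4! × 4!)
= 40320/(24 × 24)
= 70

C(8,4) = 70


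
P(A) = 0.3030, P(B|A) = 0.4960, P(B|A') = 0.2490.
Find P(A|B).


P(B) = P(B|A)*P(A) + P(B|A')*P(A')
= 0.4960*0.3030 + 0.2490*0.6970
= 0.150288 + 0.173553 = 0.323841
P(A|B) = 0.150288/0.323841 = 0.4641

P(A|B) = 0.4641


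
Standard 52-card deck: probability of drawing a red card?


26 red cards in 52 cards
P = 26/52 = 0.5000

P = 0.5000


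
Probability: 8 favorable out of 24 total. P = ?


P = 8/24 = 0.3333

P = 0.3333
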